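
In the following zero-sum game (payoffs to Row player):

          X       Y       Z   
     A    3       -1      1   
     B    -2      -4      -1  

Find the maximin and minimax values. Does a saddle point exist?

Maximin = -1, Minimax = -1, Saddle: True

Work:
Row minimums: [-1, -4] → maximin = -1
Column maximums: [3, -1, 1] → minimax = -1
Saddle point exists! Game value = -1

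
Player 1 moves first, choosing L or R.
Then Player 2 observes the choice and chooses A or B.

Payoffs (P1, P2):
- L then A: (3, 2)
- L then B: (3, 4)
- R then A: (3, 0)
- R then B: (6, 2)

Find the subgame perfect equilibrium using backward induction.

P1 plays R, P2 plays B after L and B after R; Payoff (6, 2)

Work:
Backward induction:
After L: P2 chooses B → P1 gets 3
After R: P2 chooses B → P1 gets 6
P1 chooses R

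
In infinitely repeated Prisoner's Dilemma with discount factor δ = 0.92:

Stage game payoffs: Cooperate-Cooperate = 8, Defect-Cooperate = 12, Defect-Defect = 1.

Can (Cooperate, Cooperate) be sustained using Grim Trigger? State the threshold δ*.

δ* = 0.3636; since δ = 0.92 ≥ 0.3636, cooperation can be sustained

Work:
For Grim Trigger:
Cooperate forever: 8/(1-δ)
Defect then punished: 12 + 1·δ/(1-δ)
Need: 8/(1-δ) ≥ 12 + 1·δ/(1-δ)
Solving: δ ≥ (T-R)/(T-P) = (12-8)/(12-1) = 0.3636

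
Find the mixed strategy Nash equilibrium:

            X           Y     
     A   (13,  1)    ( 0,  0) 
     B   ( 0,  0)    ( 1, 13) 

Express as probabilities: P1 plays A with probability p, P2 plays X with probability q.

p = 0.9286, q = 0.0714

Work:
Find probabilities that make opponent indifferent:
P2 chooses q to make P1 indifferent between A and B
P1 chooses p to make P2 indifferent between X and Y
Mixed NE: P1 plays (A: 0.9286, B: 0.0714), P2 plays (X: 0.0714, Y: 0.9286)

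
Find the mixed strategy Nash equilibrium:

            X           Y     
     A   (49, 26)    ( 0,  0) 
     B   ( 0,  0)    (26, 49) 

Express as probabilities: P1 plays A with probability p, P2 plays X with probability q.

p = 0.6533, q = 0.3467

Work:
Find probabilities that make opponent indifferent:
P2 chooses q to make P1 indifferent between A and B
P1 chooses p to make P2 indifferent between X and Y
Mixed NE: P1 plays (A: 0.6533, B: 0.3467), P2 plays (X: 0.3467, Y: 0.6533)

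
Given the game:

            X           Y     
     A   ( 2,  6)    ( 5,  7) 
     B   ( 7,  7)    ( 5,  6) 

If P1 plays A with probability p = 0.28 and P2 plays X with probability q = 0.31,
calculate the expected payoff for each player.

E[P1] = 5.186, E[P2] = 6.4164

Work:
E[P1] = p·q·π₁(A,X) + p·(1-q)·π₁(A,Y) + (1-p)·q·π₁(B,X) + (1-p)·(1-q)·π₁(B,Y)
= 0.28·0.31·2 + 0.28·0.69·5 + 0.72·0.31·7 + 0.72·0.69·5
= 5.186

E[P2] = 6.4164 (similar calculation)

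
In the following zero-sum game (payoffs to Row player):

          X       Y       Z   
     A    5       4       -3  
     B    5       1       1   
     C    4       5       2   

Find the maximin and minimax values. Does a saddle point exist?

Maximin = 2, Minimax = 2, Saddle: True

Work:
Row minimums: [-3, 1, 2] → maximin = 2
Column maximums: [5, 5, 2] → minimax = 2
Saddle point exists! Game value = 2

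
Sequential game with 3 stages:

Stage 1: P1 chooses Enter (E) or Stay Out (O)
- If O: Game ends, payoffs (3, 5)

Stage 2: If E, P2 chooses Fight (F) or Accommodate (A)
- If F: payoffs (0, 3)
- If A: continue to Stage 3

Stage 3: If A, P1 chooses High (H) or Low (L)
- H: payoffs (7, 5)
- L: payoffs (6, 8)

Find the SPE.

SPE: (E, A, H); Outcome (7, 5)

Work:
Stage 3: P1 chooses H (7 vs 6)
Stage 2: P2: F->3, A->5 (anticipating H). Choose A
Stage 1: P1: O->3, E->7 (anticipating A, H). Choose E
SPE path: E -> A -> H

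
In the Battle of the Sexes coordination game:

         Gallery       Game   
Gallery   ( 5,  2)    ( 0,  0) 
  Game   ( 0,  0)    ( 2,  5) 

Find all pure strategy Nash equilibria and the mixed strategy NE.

Pure NE: (Gallery, Gallery) and (Game, Game); Mixed NE: p = 0.7143, q = 0.2857

Work:
Check pure NE:
(Gallery, Gallery): (5, 2) - no unilateral deviation beneficial
(Game, Game): (2, 5) - no unilateral deviation beneficial
Mixed NE: P1 plays Gallery with p = 0.7143, P2 plays Gallery with q = 0.2857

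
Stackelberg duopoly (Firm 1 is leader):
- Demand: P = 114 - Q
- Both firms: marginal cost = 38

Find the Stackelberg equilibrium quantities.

q₁* (leader) = 38.0, q₂* (follower) = 19.0

Work:
Follower's reaction: q₂ = (a - c - q₁)/2
Leader substitutes: π₁ = q₁·(a - q₁ - (a-c-q₁)/2 - c)
FOC: q₁* = (114 - 38)/2 = 38.00
Then: q₂* = (114 - 38 - 38.0)/2 = 19.00
Leader has first-mover advantage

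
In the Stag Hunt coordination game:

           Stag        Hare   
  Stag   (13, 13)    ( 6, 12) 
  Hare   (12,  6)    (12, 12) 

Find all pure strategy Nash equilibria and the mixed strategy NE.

Pure NE: (Stag, Stag) and (Hare, Hare); Mixed NE: p = 0.8571, q = 0.8571

Work:
Check pure NE:
(Stag, Stag): (13, 13) - no unilateral deviation beneficial
(Hare, Hare): (12, 12) - no unilateral deviation beneficial
Mixed NE: P1 plays Stag with p = 0.8571, P2 plays Stag with q = 0.8571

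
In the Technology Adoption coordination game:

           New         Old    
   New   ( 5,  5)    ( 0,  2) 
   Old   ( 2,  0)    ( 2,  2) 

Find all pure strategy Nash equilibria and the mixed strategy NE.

Pure NE: (New, New) and (Old, Old); Mixed NE: p = 0.4, q = 0.4

Work:
Check pure NE:
(New, New): (5, 5) - no unilateral deviation beneficial
(Old, Old): (2, 2) - no unilateral deviation beneficial
Mixed NE: P1 plays New with p = 0.4, P2 plays New with q = 0.4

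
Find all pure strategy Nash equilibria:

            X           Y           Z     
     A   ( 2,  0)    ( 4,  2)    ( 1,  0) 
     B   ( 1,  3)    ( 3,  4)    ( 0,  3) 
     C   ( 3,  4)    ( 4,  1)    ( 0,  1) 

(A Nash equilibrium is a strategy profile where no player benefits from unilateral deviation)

Nash equilibrium: (A, Y), (C, X)

Work:
Best responses:
  P1 vs X: payoffs [2, 1, 3] → best response C (payoff 3)
  P1 vs Y: payoffs [4, 3, 4] → best response A/C (payoff 4)
  P1 vs Z: payoffs [1, 0, 0] → best response A (payoff 1)
  P2 vs A: payoffs [0, 2, 0] → best response Y (payoff 2)
  P2 vs B: payoffs [3, 4, 3] → best response Y (payoff 4)
  P2 vs C: payoffs [4, 1, 1] → best response X (payoff 4)
Mutual best responses: (A,Y), (C,X) → Nash equilibria.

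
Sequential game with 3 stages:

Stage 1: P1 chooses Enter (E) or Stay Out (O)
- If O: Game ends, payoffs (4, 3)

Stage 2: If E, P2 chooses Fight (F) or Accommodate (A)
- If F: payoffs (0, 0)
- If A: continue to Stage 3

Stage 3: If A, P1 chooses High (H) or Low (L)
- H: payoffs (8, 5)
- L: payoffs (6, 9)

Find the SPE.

SPE: (E, A, H); Outcome (8, 5)

Work:
Stage 3: P1 chooses H (8 vs 6)
Stage 2: P2: F->0, A->5 (anticipating H). Choose A
Stage 1: P1: O->4, E->8 (anticipating A, H). Choose E
SPE path: E -> A -> H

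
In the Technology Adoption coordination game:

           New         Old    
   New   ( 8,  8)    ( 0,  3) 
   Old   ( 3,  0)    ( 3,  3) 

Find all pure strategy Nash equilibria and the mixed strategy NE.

Pure NE: (New, New) and (Old, Old); Mixed NE: p = 0.375, q = 0.375

Work:
Check pure NE:
(New, New): (8, 8) - no unilateral deviation beneficial
(Old, Old): (3, 3) - no unilateral deviation beneficial
Mixed NE: P1 plays New with p = 0.375, P2 plays New with q = 0.375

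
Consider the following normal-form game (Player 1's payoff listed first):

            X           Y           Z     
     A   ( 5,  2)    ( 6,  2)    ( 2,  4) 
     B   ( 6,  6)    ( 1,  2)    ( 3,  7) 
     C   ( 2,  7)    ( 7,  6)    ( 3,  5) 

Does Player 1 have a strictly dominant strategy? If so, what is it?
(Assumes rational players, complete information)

No strictly dominant strategy exists for Player 1

Work:
A strategy strictly dominates another if it gives a strictly higher payoff against every opponent action. Compare each pair of P1's strategies column-by-column:
  A vs B: [5 vs 6, 6 vs 1, 2 vs 3] → A does not strictly dominate B (column X: 5 ≤ 6)
  A vs C: [5 vs 2, 6 vs 7, 2 vs 3] → A does not strictly dominate C (column Y: 6 ≤ 7)
  B vs A: [6 vs 5, 1 vs 6, 3 vs 2] → B does not strictly dominate A (column Y: 1 ≤ 6)
  B vs C: [6 vs 2, 1 vs 7, 3 vs 3] → B does not strictly dominate C (column Y: 1 ≤ 7)
  C vs A: [2 vs 5, 7 vs 6, 3 vs 2] → C does not strictly dominate A (column X: 2 ≤ 5)
  C vs B: [2 vs 6, 7 vs 1, 3 vs 3] → C does not strictly dominate B (column X: 2 ≤ 6)
No single strategy strictly dominates all others → no strictly dominant strategy.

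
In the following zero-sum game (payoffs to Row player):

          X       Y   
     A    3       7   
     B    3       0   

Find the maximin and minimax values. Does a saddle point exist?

Maximin = 3, Minimax = 3, Saddle: True

Work:
Row minimums: [3, 0] → maximin = 3
Column maximums: [3, 7] → minimax = 3
Saddle point exists! Game value = 3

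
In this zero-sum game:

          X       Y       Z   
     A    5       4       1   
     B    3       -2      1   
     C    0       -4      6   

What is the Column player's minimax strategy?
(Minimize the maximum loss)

Column should play Y, value = 4

Work:
Column player minimizes Row's maximum payoff:
Column X: max payoff to Row = 5
Column Y: max payoff to Row = 4
Column Z: max payoff to Row = 6
Minimum is 4, achieved by column Y.
Minimax strategy: Y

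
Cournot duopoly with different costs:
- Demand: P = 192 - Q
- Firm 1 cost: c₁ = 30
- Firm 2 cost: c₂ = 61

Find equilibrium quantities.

q₁* = 64.33, q₂* = 33.33

Work:
Reaction: q₁ = (192 - 30 - q₂)/2
Reaction: q₂ = (192 - 61 - q₁)/2
Solve simultaneously:
q₁* = (192 - 2×30 + 61)/3 = 64.33
q₂* = (192 - 2×61 + 30)/3 = 33.33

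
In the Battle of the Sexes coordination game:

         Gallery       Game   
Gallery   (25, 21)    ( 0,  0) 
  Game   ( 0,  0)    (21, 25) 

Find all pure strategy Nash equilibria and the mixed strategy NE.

Pure NE: (Gallery, Gallery) and (Game, Game); Mixed NE: p = 0.5435, q = 0.4565

Work:
Check pure NE:
(Gallery, Gallery): (25, 21) - no unilateral deviation beneficial
(Game, Game): (21, 25) - no unilateral deviation beneficial
Mixed NE: P1 plays Gallery with p = 0.5435, P2 plays Gallery with q = 0.4565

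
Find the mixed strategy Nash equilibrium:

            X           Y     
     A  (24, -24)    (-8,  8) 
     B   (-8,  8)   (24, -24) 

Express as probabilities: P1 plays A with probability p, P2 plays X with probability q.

p = 0.5, q = 0.5

Work:
Find probabilities that make opponent indifferent:
P2 chooses q to make P1 indifferent between A and B
P1 chooses p to make P2 indifferent between X and Y
Mixed NE: P1 plays (A: 0.5, B: 0.5), P2 plays (X: 0.5, Y: 0.5)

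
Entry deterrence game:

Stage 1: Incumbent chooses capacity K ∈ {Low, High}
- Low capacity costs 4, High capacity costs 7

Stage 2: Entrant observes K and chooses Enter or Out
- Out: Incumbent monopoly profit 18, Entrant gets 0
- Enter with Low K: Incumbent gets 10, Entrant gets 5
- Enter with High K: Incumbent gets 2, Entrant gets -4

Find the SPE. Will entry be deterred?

SPE: (High, Enter|Low, Out|High); Entry deterred. Incumbent net profit = 11

Work:
After Low K: Entrant enters (5 > 0)
After High K: Entrant stays out (-4 < 0)
Incumbent: Low → 10−4=6, High → 18−7=11
Incumbent chooses High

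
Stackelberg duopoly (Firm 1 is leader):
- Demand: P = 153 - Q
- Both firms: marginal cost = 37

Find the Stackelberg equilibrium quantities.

q₁* (leader) = 58.0, q₂* (follower) = 29.0

Work:
Follower's reaction: q₂ = (a - c - q₁)/2
Leader substitutes: π₁ = q₁·(a - q₁ - (a-c-q₁)/2 - c)
FOC: q₁* = (153 - 37)/2 = 58.00
Then: q₂* = (153 - 37 - 58.0)/2 = 29.00
Leader has first-mover advantage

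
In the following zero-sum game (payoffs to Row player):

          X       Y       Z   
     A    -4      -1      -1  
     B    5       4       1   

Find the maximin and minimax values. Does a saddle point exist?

Maximin = 1, Minimax = 1, Saddle: True

Work:
Row minimums: [-4, 1] → maximin = 1
Column maximums: [5, 4, 1] → minimax = 1
Saddle point exists! Game value = 1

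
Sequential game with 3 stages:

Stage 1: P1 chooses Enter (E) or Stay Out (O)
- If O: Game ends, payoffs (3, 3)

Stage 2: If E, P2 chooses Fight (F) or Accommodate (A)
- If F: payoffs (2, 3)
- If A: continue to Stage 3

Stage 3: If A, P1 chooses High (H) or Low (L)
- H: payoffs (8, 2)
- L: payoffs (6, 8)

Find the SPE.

SPE: (O, F, H); Outcome (3, 3)

Work:
Stage 3: P1 chooses H (8 vs 6)
Stage 2: P2: F->3, A->2 (anticipating H). Choose F
Stage 1: P1: O->3, E->2 (anticipating F, H). Choose O
SPE path: O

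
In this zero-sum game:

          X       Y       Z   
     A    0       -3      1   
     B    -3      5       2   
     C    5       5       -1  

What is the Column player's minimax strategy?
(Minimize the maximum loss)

Column should play Z, value = 2

Work:
Column player minimizes Row's maximum payoff:
Column X: max payoff to Row = 5
Column Y: max payoff to Row = 5
Column Z: max payoff to Row = 2
Minimum is 2, achieved by column Z.
Minimax strategy: Z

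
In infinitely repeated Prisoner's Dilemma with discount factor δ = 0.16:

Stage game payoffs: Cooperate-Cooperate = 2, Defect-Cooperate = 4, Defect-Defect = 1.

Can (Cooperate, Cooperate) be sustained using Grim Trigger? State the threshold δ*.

δ* = 0.6667; since δ = 0.16 < 0.6667, cooperation cannot be sustained

Work:
For Grim Trigger:
Cooperate forever: 2/(1-δ)
Defect then punished: 4 + 1·δ/(1-δ)
Need: 2/(1-δ) ≥ 4 + 1·δ/(1-δ)
Solving: δ ≥ (T-R)/(T-P) = (4-2)/(4-1) = 0.6667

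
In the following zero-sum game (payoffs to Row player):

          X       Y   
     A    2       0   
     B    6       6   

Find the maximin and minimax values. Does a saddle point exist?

Maximin = 6, Minimax = 6, Saddle: True

Work:
Row minimums: [0, 6] → maximin = 6
Column maximums: [6, 6] → minimax = 6
Saddle point exists! Game value = 6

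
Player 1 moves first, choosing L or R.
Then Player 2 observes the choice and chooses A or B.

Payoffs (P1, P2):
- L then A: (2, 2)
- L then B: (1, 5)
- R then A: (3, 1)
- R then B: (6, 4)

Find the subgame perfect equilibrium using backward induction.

P1 plays R, P2 plays B after L and B after R; Payoff (6, 4)

Work:
Backward induction:
After L: P2 chooses B → P1 gets 1
After R: P2 chooses B → P1 gets 6
P1 chooses R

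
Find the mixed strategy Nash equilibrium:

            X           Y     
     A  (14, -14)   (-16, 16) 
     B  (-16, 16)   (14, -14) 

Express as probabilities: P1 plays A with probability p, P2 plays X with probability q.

p = 0.5, q = 0.5

Work:
Find probabilities that make opponent indifferent:
P2 chooses q to make P1 indifferent between A and B
P1 chooses p to make P2 indifferent between X and Y
Mixed NE: P1 plays (A: 0.5, B: 0.5), P2 plays (X: 0.5, Y: 0.5)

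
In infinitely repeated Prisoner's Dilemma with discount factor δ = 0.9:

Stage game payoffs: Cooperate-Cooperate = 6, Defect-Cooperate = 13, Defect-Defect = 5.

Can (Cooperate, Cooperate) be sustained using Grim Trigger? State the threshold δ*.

δ* = 0.875; since δ = 0.9 ≥ 0.875, cooperation can be sustained

Work:
For Grim Trigger:
Cooperate forever: 6/(1-δ)
Defect then punished: 13 + 5·δ/(1-δ)
Need: 6/(1-δ) ≥ 13 + 5·δ/(1-δ)
Solving: δ ≥ (T-R)/(T-P) = (13-6)/(13-5) = 0.875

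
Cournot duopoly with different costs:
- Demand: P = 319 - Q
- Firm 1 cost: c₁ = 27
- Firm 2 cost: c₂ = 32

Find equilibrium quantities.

q₁* = 99.0, q₂* = 94.0

Work:
Reaction: q₁ = (319 - 27 - q₂)/2
Reaction: q₂ = (319 - 32 - q₁)/2
Solve simultaneously:
q₁* = (319 - 2×27 + 32)/3 = 99.0
q₂* = (319 - 2×32 + 27)/3 = 94.0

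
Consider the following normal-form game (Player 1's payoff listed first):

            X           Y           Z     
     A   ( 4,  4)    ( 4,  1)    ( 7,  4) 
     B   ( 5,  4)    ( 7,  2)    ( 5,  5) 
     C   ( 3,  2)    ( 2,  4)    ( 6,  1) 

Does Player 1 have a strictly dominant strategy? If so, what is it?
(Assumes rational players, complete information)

No strictly dominant strategy exists for Player 1

Work:
A strategy strictly dominates another if it gives a strictly higher payoff against every opponent action. Compare each pair of P1's strategies column-by-column:
  A vs B: [4 vs 5, 4 vs 7, 7 vs 5] → A does not strictly dominate B (column X: 4 ≤ 5)
  A vs C: [4 vs 3, 4 vs 2, 7 vs 6] → A strictly dominates C
  B vs A: [5 vs 4, 7 vs 4, 5 vs 7] → B does not strictly dominate A (column Z: 5 ≤ 7)
  B vs C: [5 vs 3, 7 vs 2, 5 vs 6] → B does not strictly dominate C (column Z: 5 ≤ 6)
  C vs A: [3 vs 4, 2 vs 4, 6 vs 7] → C does not strictly dominate A (column X: 3 ≤ 4)
  C vs B: [3 vs 5, 2 vs 7, 6 vs 5] → C does not strictly dominate B (column X: 3 ≤ 5)
No single strategy strictly dominates all others → no strictly dominant strategy.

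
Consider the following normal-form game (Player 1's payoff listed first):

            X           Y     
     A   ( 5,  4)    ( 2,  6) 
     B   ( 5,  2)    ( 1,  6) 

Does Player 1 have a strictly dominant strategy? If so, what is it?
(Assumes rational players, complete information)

No strictly dominant strategy exists for Player 1

Work:
A strategy strictly dominates another if it gives a strictly higher payoff against every opponent action. Compare each pair of P1's strategies column-by-column:
  A vs B: [5 vs 5, 2 vs 1] → A does not strictly dominate B (column X: 5 ≤ 5)
  B vs A: [5 vs 5, 1 vs 2] → B does not strictly dominate A (column X: 5 ≤ 5)
No single strategy strictly dominates all others → no strictly dominant strategy.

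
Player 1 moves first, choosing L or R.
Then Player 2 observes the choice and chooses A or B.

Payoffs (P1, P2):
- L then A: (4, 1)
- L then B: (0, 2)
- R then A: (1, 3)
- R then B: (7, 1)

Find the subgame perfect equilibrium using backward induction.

P1 plays R, P2 plays B after L and A after R; Payoff (1, 3)

Work:
Backward induction:
After L: P2 chooses B → P1 gets 0
After R: P2 chooses A → P1 gets 1
P1 chooses R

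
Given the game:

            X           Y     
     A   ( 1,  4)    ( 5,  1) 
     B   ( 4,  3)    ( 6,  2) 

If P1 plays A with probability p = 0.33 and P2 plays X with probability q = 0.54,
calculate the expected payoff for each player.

E[P1] = 4.2336, E[P2] = 2.5664

Work:
E[P1] = p·q·π₁(A,X) + p·(1-q)·π₁(A,Y) + (1-p)·q·π₁(B,X) + (1-p)·(1-q)·π₁(B,Y)
= 0.33·0.54·1 + 0.33·0.46·5 + 0.67·0.54·4 + 0.67·0.46·6
= 4.2336

E[P2] = 2.5664 (similar calculation)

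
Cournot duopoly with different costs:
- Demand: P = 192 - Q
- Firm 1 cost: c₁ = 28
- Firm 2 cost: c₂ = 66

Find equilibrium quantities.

q₁* = 67.33, q₂* = 29.33

Work:
Reaction: q₁ = (192 - 28 - q₂)/2
Reaction: q₂ = (192 - 66 - q₁)/2
Solve simultaneously:
q₁* = (192 - 2×28 + 66)/3 = 67.33
q₂* = (192 - 2×66 + 28)/3 = 29.33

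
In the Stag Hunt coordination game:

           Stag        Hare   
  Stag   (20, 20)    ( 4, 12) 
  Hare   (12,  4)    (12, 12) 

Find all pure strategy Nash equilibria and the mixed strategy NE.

Pure NE: (Stag, Stag) and (Hare, Hare); Mixed NE: p = 0.5, q = 0.5

Work:
Check pure NE:
(Stag, Stag): (20, 20) - no unilateral deviation beneficial
(Hare, Hare): (12, 12) - no unilateral deviation beneficial
Mixed NE: P1 plays Stag with p = 0.5, P2 plays Stag with q = 0.5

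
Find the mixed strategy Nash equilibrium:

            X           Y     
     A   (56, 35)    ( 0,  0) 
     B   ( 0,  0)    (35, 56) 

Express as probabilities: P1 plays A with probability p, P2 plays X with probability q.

p = 0.6154, q = 0.3846

Work:
Find probabilities that make opponent indifferent:
P2 chooses q to make P1 indifferent between A and B
P1 chooses p to make P2 indifferent between X and Y
Mixed NE: P1 plays (A: 0.6154, B: 0.3846), P2 plays (X: 0.3846, Y: 0.6154)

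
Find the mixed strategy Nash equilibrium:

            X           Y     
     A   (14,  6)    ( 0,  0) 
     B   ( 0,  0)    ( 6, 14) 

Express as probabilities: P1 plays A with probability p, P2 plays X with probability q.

p = 0.7, q = 0.3

Work:
Find probabilities that make opponent indifferent:
P2 chooses q to make P1 indifferent between A and B
P1 chooses p to make P2 indifferent between X and Y
Mixed NE: P1 plays (A: 0.7, B: 0.3), P2 plays (X: 0.3, Y: 0.7)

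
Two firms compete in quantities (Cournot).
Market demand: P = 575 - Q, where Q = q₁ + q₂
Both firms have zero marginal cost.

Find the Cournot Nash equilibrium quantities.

q₁* = q₂* = 191.67; P* = 191.67

Work:
Profit: π_i = P·q_i = (a - q_i - q_j)·q_i
FOC: ∂π_i/∂q_i = a - 2q_i - q_j = 0
Reaction function: q_i = (575 - q_j)/2
Symmetry: q* = 575/3 = 191.67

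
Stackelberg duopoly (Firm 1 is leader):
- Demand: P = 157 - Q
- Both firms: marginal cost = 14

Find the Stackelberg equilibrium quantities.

q₁* (leader) = 71.5, q₂* (follower) = 35.75

Work:
Follower's reaction: q₂ = (a - c - q₁)/2
Leader substitutes: π₁ = q₁·(a - q₁ - (a-c-q₁)/2 - c)
FOC: q₁* = (157 - 14)/2 = 71.50
Then: q₂* = (157 - 14 - 71.5)/2 = 35.75
Leader has first-mover advantage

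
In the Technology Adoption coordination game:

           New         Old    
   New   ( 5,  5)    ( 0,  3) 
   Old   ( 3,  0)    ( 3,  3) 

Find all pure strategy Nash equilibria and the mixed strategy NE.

Pure NE: (New, New) and (Old, Old); Mixed NE: p = 0.6, q = 0.6

Work:
Check pure NE:
(New, New): (5, 5) - no unilateral deviation beneficial
(Old, Old): (3, 3) - no unilateral deviation beneficial
Mixed NE: P1 plays New with p = 0.6, P2 plays New with q = 0.6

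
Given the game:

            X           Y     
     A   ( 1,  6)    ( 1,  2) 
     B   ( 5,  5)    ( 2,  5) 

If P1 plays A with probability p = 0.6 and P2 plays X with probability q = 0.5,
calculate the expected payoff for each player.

E[P1] = 2.0, E[P2] = 4.4

Work:
E[P1] = p·q·π₁(A,X) + p·(1-q)·π₁(A,Y) + (1-p)·q·π₁(B,X) + (1-p)·(1-q)·π₁(B,Y)
= 0.6·0.5·1 + 0.6·0.5·1 + 0.4·0.5·5 + 0.4·0.5·2
= 2.0

E[P2] = 4.4 (similar calculation)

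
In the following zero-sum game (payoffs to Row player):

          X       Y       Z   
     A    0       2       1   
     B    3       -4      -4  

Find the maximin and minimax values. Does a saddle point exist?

Maximin = 0, Minimax = 1, Saddle: False

Work:
Row minimums: [0, -4] → maximin = 0
Column maximums: [3, 2, 1] → minimax = 1
No saddle point (maximin ≠ minimax). Mixed strategy needed.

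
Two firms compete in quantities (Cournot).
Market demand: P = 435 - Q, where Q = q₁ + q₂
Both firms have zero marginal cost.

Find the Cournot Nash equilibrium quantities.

q₁* = q₂* = 145.0; P* = 145.0

Work:
Profit: π_i = P·q_i = (a - q_i - q_j)·q_i
FOC: ∂π_i/∂q_i = a - 2q_i - q_j = 0
Reaction function: q_i = (435 - q_j)/2
Symmetry: q* = 435/3 = 145.0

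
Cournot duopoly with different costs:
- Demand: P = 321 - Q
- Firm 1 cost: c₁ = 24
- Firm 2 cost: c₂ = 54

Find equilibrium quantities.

q₁* = 109.0, q₂* = 79.0

Work:
Reaction: q₁ = (321 - 24 - q₂)/2
Reaction: q₂ = (321 - 54 - q₁)/2
Solve simultaneously:
q₁* = (321 - 2×24 + 54)/3 = 109.0
q₂* = (321 - 2×54 + 24)/3 = 79.0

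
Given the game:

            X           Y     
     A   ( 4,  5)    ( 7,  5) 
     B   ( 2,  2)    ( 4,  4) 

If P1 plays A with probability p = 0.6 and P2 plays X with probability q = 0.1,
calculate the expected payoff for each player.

E[P1] = 5.54, E[P2] = 4.52

Work:
E[P1] = p·q·π₁(A,X) + p·(1-q)·π₁(A,Y) + (1-p)·q·π₁(B,X) + (1-p)·(1-q)·π₁(B,Y)
= 0.6·0.1·4 + 0.6·0.9·7 + 0.4·0.1·2 + 0.4·0.9·4
= 5.54

E[P2] = 4.52 (similar calculation)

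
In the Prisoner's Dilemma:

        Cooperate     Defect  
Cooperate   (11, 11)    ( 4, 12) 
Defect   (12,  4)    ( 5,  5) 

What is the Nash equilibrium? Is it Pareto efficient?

(Defect, Defect) is NE; not Pareto efficient

Work:
Defect dominates Cooperate for both players:
If P2 cooperates: Defect (12) > Cooperate (11)
If P2 defects: Defect (5) > Cooperate (4)
NE: (Defect, Defect) with payoff (5, 5)
But (Cooperate, Cooperate) = (11, 11) Pareto dominates (5, 5)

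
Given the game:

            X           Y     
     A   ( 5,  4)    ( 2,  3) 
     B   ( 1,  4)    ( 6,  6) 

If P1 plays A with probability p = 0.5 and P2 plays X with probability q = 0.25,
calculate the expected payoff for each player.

E[P1] = 3.75, E[P2] = 4.375

Work:
E[P1] = p·q·π₁(A,X) + p·(1-q)·π₁(A,Y) + (1-p)·q·π₁(B,X) + (1-p)·(1-q)·π₁(B,Y)
= 0.5·0.25·5 + 0.5·0.75·2 + 0.5·0.25·1 + 0.5·0.75·6
= 3.75

E[P2] = 4.375 (similar calculation)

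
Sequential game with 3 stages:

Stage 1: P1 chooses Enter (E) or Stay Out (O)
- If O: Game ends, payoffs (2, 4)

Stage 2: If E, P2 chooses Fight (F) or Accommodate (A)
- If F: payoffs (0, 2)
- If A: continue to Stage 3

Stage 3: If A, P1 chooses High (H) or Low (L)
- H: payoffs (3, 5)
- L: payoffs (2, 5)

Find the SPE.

SPE: (E, A, H); Outcome (3, 5)

Work:
Stage 3: P1 chooses H (3 vs 2)
Stage 2: P2: F->2, A->5 (anticipating H). Choose A
Stage 1: P1: O->2, E->3 (anticipating A, H). Choose E
SPE path: E -> A -> H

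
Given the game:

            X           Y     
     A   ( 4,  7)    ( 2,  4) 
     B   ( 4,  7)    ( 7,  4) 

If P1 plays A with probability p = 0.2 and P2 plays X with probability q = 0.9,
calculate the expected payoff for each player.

E[P1] = 4.2, E[P2] = 6.7

Work:
E[P1] = p·q·π₁(A,X) + p·(1-q)·π₁(A,Y) + (1-p)·q·π₁(B,X) + (1-p)·(1-q)·π₁(B,Y)
= 0.2·0.9·4 + 0.2·0.1·2 + 0.8·0.9·4 + 0.8·0.1·7
= 4.2

E[P2] = 6.7 (similar calculation)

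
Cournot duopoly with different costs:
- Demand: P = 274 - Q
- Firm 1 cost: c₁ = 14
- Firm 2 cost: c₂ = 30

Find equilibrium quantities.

q₁* = 92.0, q₂* = 76.0

Work:
Reaction: q₁ = (274 - 14 - q₂)/2
Reaction: q₂ = (274 - 30 - q₁)/2
Solve simultaneously:
q₁* = (274 - 2×14 + 30)/3 = 92.0
q₂* = (274 - 2×30 + 14)/3 = 76.0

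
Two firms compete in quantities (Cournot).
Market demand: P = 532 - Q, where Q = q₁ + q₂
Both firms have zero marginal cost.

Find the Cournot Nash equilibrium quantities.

q₁* = q₂* = 177.33; P* = 177.33

Work:
Profit: π_i = P·q_i = (a - q_i - q_j)·q_i
FOC: ∂π_i/∂q_i = a - 2q_i - q_j = 0
Reaction function: q_i = (532 - q_j)/2
Symmetry: q* = 532/3 = 177.33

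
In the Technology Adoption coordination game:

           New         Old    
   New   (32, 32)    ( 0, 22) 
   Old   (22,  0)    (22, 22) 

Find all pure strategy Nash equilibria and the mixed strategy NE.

Pure NE: (New, New) and (Old, Old); Mixed NE: p = 0.6875, q = 0.6875

Work:
Check pure NE:
(New, New): (32, 32) - no unilateral deviation beneficial
(Old, Old): (22, 22) - no unilateral deviation beneficial
Mixed NE: P1 plays New with p = 0.6875, P2 plays New with q = 0.6875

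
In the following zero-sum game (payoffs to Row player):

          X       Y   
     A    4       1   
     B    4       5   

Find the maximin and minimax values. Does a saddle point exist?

Maximin = 4, Minimax = 4, Saddle: True

Work:
Row minimums: [1, 4] → maximin = 4
Column maximums: [4, 5] → minimax = 4
Saddle point exists! Game value = 4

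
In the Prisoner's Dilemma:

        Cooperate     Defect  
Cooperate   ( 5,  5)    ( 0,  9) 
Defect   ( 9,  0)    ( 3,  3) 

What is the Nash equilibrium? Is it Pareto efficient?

(Defect, Defect) is NE; not Pareto efficient

Work:
Defect dominates Cooperate for both players:
If P2 cooperates: Defect (9) > Cooperate (5)
If P2 defects: Defect (3) > Cooperate (0)
NE: (Defect, Defect) with payoff (3, 3)
But (Cooperate, Cooperate) = (5, 5) Pareto dominates (3, 3)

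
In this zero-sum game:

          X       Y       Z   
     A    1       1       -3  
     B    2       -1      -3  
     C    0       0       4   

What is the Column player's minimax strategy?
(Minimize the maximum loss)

Column should play Y, value = 1

Work:
Column player minimizes Row's maximum payoff:
Column X: max payoff to Row = 2
Column Y: max payoff to Row = 1
Column Z: max payoff to Row = 4
Minimum is 1, achieved by column Y.
Minimax strategy: Y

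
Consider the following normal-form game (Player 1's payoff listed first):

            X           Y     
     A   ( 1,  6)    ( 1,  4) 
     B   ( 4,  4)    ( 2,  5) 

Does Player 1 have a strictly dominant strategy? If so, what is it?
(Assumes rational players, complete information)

Yes, Player 1's strictly dominant strategy is B

Work:
A strategy strictly dominates another if it gives a strictly higher payoff against every opponent action. Compare each pair of P1's strategies column-by-column:
  A vs B: [1 vs 4, 1 vs 2] → A does not strictly dominate B (column X: 1 ≤ 4)
  B vs A: [4 vs 1, 2 vs 1] → B strictly dominates A
B strictly dominates every other strategy → strictly dominant.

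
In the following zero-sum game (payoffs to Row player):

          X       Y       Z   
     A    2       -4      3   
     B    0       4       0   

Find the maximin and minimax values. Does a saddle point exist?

Maximin = 0, Minimax = 2, Saddle: False

Work:
Row minimums: [-4, 0] → maximin = 0
Column maximums: [2, 4, 3] → minimax = 2
No saddle point (maximin ≠ minimax). Mixed strategy needed.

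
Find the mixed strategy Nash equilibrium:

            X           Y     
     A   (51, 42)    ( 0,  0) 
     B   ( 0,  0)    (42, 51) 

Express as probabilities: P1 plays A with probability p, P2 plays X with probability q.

p = 0.5484, q = 0.4516

Work:
Find probabilities that make opponent indifferent:
P2 chooses q to make P1 indifferent between A and B
P1 chooses p to make P2 indifferent between X and Y
Mixed NE: P1 plays (A: 0.5484, B: 0.4516), P2 plays (X: 0.4516, Y: 0.5484)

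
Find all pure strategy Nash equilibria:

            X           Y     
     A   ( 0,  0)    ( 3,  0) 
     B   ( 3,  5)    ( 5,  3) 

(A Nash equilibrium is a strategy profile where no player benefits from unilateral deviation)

Nash equilibrium: (B, X)

Work:
Best responses:
  P1 vs X: payoffs [0, 3] → best response B (payoff 3)
  P1 vs Y: payoffs [3, 5] → best response B (payoff 5)
  P2 vs A: payoffs [0, 0] → best response X/Y (payoff 0)
  P2 vs B: payoffs [5, 3] → best response X (payoff 5)
Mutual best responses: (B,X) → Nash equilibria.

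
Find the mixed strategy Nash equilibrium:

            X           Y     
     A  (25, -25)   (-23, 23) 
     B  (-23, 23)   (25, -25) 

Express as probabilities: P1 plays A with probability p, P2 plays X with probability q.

p = 0.5, q = 0.5

Work:
Find probabilities that make opponent indifferent:
P2 chooses q to make P1 indifferent between A and B
P1 chooses p to make P2 indifferent between X and Y
Mixed NE: P1 plays (A: 0.5, B: 0.5), P2 plays (X: 0.5, Y: 0.5)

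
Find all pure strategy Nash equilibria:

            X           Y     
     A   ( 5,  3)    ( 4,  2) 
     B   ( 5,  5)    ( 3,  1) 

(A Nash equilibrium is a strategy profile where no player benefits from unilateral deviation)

Nash equilibrium: (A, X), (B, X)

Work:
Best responses:
  P1 vs X: payoffs [5, 5] → best response A/B (payoff 5)
  P1 vs Y: payoffs [4, 3] → best response A (payoff 4)
  P2 vs A: payoffs [3, 2] → best response X (payoff 3)
  P2 vs B: payoffs [5, 1] → best response X (payoff 5)
Mutual best responses: (A,X), (B,X) → Nash equilibria.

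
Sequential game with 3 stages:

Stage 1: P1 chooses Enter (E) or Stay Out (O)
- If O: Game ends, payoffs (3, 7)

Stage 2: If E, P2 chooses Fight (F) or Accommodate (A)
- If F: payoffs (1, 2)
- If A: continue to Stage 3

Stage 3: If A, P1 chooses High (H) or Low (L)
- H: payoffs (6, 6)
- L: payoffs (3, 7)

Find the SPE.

SPE: (E, A, H); Outcome (6, 6)

Work:
Stage 3: P1 chooses H (6 vs 3)
Stage 2: P2: F->2, A->6 (anticipating H). Choose A
Stage 1: P1: O->3, E->6 (anticipating A, H). Choose E
SPE path: E -> A -> H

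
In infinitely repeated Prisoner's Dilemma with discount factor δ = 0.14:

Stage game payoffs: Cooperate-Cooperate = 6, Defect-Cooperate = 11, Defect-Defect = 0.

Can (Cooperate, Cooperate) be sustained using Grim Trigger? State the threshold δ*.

δ* = 0.4545; since δ = 0.14 < 0.4545, cooperation cannot be sustained

Work:
For Grim Trigger:
Cooperate forever: 6/(1-δ)
Defect then punished: 11 + 0·δ/(1-δ)
Need: 6/(1-δ) ≥ 11 + 0·δ/(1-δ)
Solving: δ ≥ (T-R)/(T-P) = (11-6)/(11-0) = 0.4545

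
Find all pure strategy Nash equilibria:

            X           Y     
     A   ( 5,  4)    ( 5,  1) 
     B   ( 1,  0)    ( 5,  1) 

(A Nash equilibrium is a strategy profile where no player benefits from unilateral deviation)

Nash equilibrium: (A, X), (B, Y)

Work:
Best responses:
  P1 vs X: payoffs [5, 1] → best response A (payoff 5)
  P1 vs Y: payoffs [5, 5] → best response A/B (payoff 5)
  P2 vs A: payoffs [4, 1] → best response X (payoff 4)
  P2 vs B: payoffs [0, 1] → best response Y (payoff 1)
Mutual best responses: (A,X), (B,Y) → Nash equilibria.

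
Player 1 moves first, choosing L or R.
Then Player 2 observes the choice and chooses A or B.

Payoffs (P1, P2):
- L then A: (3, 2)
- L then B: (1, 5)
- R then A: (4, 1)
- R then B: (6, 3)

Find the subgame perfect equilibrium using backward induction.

P1 plays R, P2 plays B after L and B after R; Payoff (6, 3)

Work:
Backward induction:
After L: P2 chooses B → P1 gets 1
After R: P2 chooses B → P1 gets 6
P1 chooses R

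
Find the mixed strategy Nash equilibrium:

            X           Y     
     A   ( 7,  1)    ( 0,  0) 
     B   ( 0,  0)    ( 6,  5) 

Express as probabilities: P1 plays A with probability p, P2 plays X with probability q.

p = 0.8333, q = 0.4615

Work:
Find probabilities that make opponent indifferent:
P2 chooses q to make P1 indifferent between A and B
P1 chooses p to make P2 indifferent between X and Y
Mixed NE: P1 plays (A: 0.8333, B: 0.1667), P2 plays (X: 0.4615, Y: 0.5385)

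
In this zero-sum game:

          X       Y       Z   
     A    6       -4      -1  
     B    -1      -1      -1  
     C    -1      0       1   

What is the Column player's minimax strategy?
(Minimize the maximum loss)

Column should play Y, value = 0

Work:
Column player minimizes Row's maximum payoff:
Column X: max payoff to Row = 6
Column Y: max payoff to Row = 0
Column Z: max payoff to Row = 1
Minimum is 0, achieved by column Y.
Minimax strategy: Y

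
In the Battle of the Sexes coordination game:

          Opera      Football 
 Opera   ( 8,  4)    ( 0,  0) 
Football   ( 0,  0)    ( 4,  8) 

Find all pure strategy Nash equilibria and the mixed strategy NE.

Pure NE: (Opera, Opera) and (Football, Football); Mixed NE: p = 0.6667, q = 0.3333

Work:
Check pure NE:
(Opera, Opera): (8, 4) - no unilateral deviation beneficial
(Football, Football): (4, 8) - no unilateral deviation beneficial
Mixed NE: P1 plays Opera with p = 0.6667, P2 plays Opera with q = 0.3333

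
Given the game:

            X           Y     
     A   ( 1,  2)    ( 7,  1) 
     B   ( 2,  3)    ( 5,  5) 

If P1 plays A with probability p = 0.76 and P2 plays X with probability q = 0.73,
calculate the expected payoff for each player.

E[P1] = 2.6656, E[P2] = 2.1644

Work:
E[P1] = p·q·π₁(A,X) + p·(1-q)·π₁(A,Y) + (1-p)·q·π₁(B,X) + (1-p)·(1-q)·π₁(B,Y)
= 0.76·0.73·1 + 0.76·0.27·7 + 0.24·0.73·2 + 0.24·0.27·5
= 2.6656

E[P2] = 2.1644 (similar calculation)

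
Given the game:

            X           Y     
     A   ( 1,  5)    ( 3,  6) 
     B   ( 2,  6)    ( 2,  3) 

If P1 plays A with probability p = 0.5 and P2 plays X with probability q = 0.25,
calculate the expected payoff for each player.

E[P1] = 2.25, E[P2] = 4.75

Work:
E[P1] = p·q·π₁(A,X) + p·(1-q)·π₁(A,Y) + (1-p)·q·π₁(B,X) + (1-p)·(1-q)·π₁(B,Y)
= 0.5·0.25·1 + 0.5·0.75·3 + 0.5·0.25·2 + 0.5·0.75·2
= 2.25

E[P2] = 4.75 (similar calculation)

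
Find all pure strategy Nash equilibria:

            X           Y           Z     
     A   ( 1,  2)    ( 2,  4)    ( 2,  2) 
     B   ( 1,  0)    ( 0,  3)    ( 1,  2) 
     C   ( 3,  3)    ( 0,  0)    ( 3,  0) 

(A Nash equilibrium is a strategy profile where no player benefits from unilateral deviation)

Nash equilibrium: (A, Y), (C, X)

Work:
Best responses:
  P1 vs X: payoffs [1, 1, 3] → best response C (payoff 3)
  P1 vs Y: payoffs [2, 0, 0] → best response A (payoff 2)
  P1 vs Z: payoffs [2, 1, 3] → best response C (payoff 3)
  P2 vs A: payoffs [2, 4, 2] → best response Y (payoff 4)
  P2 vs B: payoffs [0, 3, 2] → best response Y (payoff 3)
  P2 vs C: payoffs [3, 0, 0] → best response X (payoff 3)
Mutual best responses: (A,Y), (C,X) → Nash equilibria.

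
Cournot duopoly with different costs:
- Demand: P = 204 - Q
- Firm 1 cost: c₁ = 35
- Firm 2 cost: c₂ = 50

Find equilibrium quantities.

q₁* = 61.33, q₂* = 46.33

Work:
Reaction: q₁ = (204 - 35 - q₂)/2
Reaction: q₂ = (204 - 50 - q₁)/2
Solve simultaneously:
q₁* = (204 - 2×35 + 50)/3 = 61.33
q₂* = (204 - 2×50 + 35)/3 = 46.33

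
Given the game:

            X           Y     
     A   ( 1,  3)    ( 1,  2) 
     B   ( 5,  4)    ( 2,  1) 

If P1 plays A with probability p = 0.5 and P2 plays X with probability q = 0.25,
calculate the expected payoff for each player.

E[P1] = 1.875, E[P2] = 2.0

Work:
E[P1] = p·q·π₁(A,X) + p·(1-q)·π₁(A,Y) + (1-p)·q·π₁(B,X) + (1-p)·(1-q)·π₁(B,Y)
= 0.5·0.25·1 + 0.5·0.75·1 + 0.5·0.25·5 + 0.5·0.75·2
= 1.875

E[P2] = 2.0 (similar calculation)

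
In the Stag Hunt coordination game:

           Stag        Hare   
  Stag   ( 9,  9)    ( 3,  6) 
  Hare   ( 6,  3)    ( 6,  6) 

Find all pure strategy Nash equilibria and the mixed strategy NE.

Pure NE: (Stag, Stag) and (Hare, Hare); Mixed NE: p = 0.5, q = 0.5

Work:
Check pure NE:
(Stag, Stag): (9, 9) - no unilateral deviation beneficial
(Hare, Hare): (6, 6) - no unilateral deviation beneficial
Mixed NE: P1 plays Stag with p = 0.5, P2 plays Stag with q = 0.5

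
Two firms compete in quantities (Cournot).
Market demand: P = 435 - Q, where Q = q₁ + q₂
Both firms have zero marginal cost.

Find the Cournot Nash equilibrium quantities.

q₁* = q₂* = 145.0; P* = 145.0

Work:
Profit: π_i = P·q_i = (a - q_i - q_j)·q_i
FOC: ∂π_i/∂q_i = a - 2q_i - q_j = 0
Reaction function: q_i = (435 - q_j)/2
Symmetry: q* = 435/3 = 145.0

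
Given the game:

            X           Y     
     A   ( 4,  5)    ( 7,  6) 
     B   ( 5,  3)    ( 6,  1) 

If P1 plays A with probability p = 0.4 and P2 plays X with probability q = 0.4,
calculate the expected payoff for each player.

E[P1] = 5.68, E[P2] = 3.32

Work:
E[P1] = p·q·π₁(A,X) + p·(1-q)·π₁(A,Y) + (1-p)·q·π₁(B,X) + (1-p)·(1-q)·π₁(B,Y)
= 0.4·0.4·4 + 0.4·0.6·7 + 0.6·0.4·5 + 0.6·0.6·6
= 5.68

E[P2] = 3.32 (similar calculation)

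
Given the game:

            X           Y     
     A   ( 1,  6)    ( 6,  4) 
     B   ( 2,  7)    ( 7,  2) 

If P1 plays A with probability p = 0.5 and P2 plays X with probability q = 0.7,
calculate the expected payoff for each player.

E[P1] = 3.0, E[P2] = 5.45

Work:
E[P1] = p·q·π₁(A,X) + p·(1-q)·π₁(A,Y) + (1-p)·q·π₁(B,X) + (1-p)·(1-q)·π₁(B,Y)
= 0.5·0.7·1 + 0.5·0.3·6 + 0.5·0.7·2 + 0.5·0.3·7
= 3.0

E[P2] = 5.45 (similar calculation)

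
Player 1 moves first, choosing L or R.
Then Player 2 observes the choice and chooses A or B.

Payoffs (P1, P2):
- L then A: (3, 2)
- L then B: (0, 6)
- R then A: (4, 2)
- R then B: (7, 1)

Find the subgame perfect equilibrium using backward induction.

P1 plays R, P2 plays B after L and A after R; Payoff (4, 2)

Work:
Backward induction:
After L: P2 chooses B → P1 gets 0
After R: P2 chooses A → P1 gets 4
P1 chooses R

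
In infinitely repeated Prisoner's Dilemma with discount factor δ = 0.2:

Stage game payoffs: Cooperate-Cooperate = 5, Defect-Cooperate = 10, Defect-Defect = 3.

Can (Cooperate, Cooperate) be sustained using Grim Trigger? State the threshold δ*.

δ* = 0.7143; since δ = 0.2 < 0.7143, cooperation cannot be sustained

Work:
For Grim Trigger:
Cooperate forever: 5/(1-δ)
Defect then punished: 10 + 3·δ/(1-δ)
Need: 5/(1-δ) ≥ 10 + 3·δ/(1-δ)
Solving: δ ≥ (T-R)/(T-P) = (10-5)/(10-3) = 0.7143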